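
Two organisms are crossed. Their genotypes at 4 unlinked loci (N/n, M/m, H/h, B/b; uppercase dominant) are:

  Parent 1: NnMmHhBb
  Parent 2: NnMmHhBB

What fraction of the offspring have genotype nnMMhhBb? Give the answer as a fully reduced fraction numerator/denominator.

P(nnMMhhBb) = 1/128

NnMmHhBb gametes: NMHB×1, NMHb×1, NMhB×1, NMhb×1, NmHB×1, NmHb×1, NmhB×1, Nmhb×1, nMHB×1, nMHb×1, nMhB×1, nMhb×1, nmHB×1, nmHb×1, nmhB×1, nmhb×1
NnMmHhBB gametes: NMHB×2, NMhB×2, NmHB×2, NmhB×2, nMHB×2, nMhB×2, nmHB×2, nmhB×2
NnMmHhBb×NnMmHhBB grid (16·16=256): NNMMHHBB=2 NNMMHHBb=2 NNMMHhBB=4 NNMMHhBb=4 NNMMhhBB=2 NNMMhhBb=2 NNMmHHBB=4 NNMmHHBb=4 NNMmHhBB=8 NNMmHhBb=8 NNMmhhBB=4 NNMmhhBb=4 NNmmHHBB=2 NNmmHHBb=2 NNmmHhBB=4 NNmmHhBb=4 NNmmhhBB=2 NNmmhhBb=2 NnMMHHBB=4 NnMMHHBb=4 NnMMHhBB=8 NnMMHhBb=8 NnMMhhBB=4 NnMMhhBb=4 NnMmHHBB=8 NnMmHHBb=8 NnMmHhBB=16 NnMmHhBb=16 NnMmhhBB=8 NnMmhhBb=8 NnmmHHBB=4 NnmmHHBb=4 NnmmHhBB=8 NnmmHhBb=8 NnmmhhBB=4 NnmmhhBb=4 nnMMHHBB=2 nnMMHHBb=2 nnMMHhBB=4 nnMMHhBb=4 nnMMhhBB=2 nnMMhhBb=2 nnMmHHBB=4 nnMmHHBb=4 nnMmHhBB=8 nnMmHhBb=8 nnMmhhBB=4 nnMmhhBb=4 nnmmHHBB=2 nnmmHHBb=2 nnmmHhBB=4 nnmmHhBb=4 nnmmhhBB=2 nnmmhhBb=2
nnMMhhBb hits 2/256; gcd=2; 2÷2/256÷2 = 1/128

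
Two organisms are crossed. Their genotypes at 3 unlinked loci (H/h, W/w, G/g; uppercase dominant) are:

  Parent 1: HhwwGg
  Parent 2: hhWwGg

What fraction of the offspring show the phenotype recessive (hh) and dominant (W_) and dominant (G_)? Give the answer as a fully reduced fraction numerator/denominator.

HhwwGg gametes: HwG×2, Hwg×2, hwG×2, hwg×2
hhWwGg gametes: hWG×2, hWg×2, hwG×2, hwg×2
HhwwGg×hhWwGg grid (8·8=64): HhWwGG=4 HhWwGg=8 HhWwgg=4 HhwwGG=4 HhwwGg=8 Hhwwgg=4 hhWwGG=4 hhWwGg=8 hhWwgg=4 hhwwGG=4 hhwwGg=8 hhwwgg=4
hh W_ G_ hits 12/64; gcd=4; 12÷4/64÷4 = 3/16

P(hh W_ G_) = 3/16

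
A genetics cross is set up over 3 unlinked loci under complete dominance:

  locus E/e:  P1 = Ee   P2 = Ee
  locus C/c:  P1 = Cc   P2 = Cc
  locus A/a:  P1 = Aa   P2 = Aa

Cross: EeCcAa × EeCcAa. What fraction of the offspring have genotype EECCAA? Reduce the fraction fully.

EeCcAa gametes: ECA×1, ECa×1, EcA×1, Eca×1, eCA×1, eCa×1, ecA×1, eca×1
EeCcAa gametes: ECA×1, ECa×1, EcA×1, Eca×1, eCA×1, eCa×1, ecA×1, eca×1
EeCcAa×EeCcAa grid (8·8=64): EECCAA=1 EECCAa=2 EECCaa=1 EECcAA=2 EECcAa=4 EECcaa=2 EEccAA=1 EEccAa=2 EEccaa=1 EeCCAA=2 EeCCAa=4 EeCCaa=2 EeCcAA=4 EeCcAa=8 EeCcaa=4 EeccAA=2 EeccAa=4 Eeccaa=2 eeCCAA=1 eeCCAa=2 eeCCaa=1 eeCcAA=2 eeCcAa=4 eeCcaa=2 eeccAA=1 eeccAa=2 eeccaa=1
EECCAA hits 1/64; gcd=1; 1÷1/64÷1 = 1/64

P(EECCAA) = 1/64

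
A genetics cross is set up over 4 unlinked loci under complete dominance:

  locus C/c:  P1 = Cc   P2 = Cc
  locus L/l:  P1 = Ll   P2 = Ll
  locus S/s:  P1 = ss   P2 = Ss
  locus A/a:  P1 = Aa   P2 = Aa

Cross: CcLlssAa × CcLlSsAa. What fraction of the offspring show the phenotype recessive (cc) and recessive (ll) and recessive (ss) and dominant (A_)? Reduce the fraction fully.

CcLlssAa gametes: CLsA×2, CLsa×2, ClsA×2, Clsa×2, cLsA×2, cLsa×2, clsA×2, clsa×2
CcLlSsAa gametes: CLSA×1, CLSa×1, CLsA×1, CLsa×1, ClSA×1, ClSa×1, ClsA×1, Clsa×1, cLSA×1, cLSa×1, cLsA×1, cLsa×1, clSA×1, clSa×1, clsA×1, clsa×1
CcLlssAa×CcLlSsAa grid (16·16=256): CCLLSsAA=2 CCLLSsAa=4 CCLLSsaa=2 CCLLssAA=2 CCLLssAa=4 CCLLssaa=2 CCLlSsAA=4 CCLlSsAa=8 CCLlSsaa=4 CCLlssAA=4 CCLlssAa=8 CCLlssaa=4 CCllSsAA=2 CCllSsAa=4 CCllSsaa=2 CCllssAA=2 CCllssAa=4 CCllssaa=2 CcLLSsAA=4 CcLLSsAa=8 CcLLSsaa=4 CcLLssAA=4 CcLLssAa=8 CcLLssaa=4 CcLlSsAA=8 CcLlSsAa=16 CcLlSsaa=8 CcLlssAA=8 CcLlssAa=16 CcLlssaa=8 CcllSsAA=4 CcllSsAa=8 CcllSsaa=4 CcllssAA=4 CcllssAa=8 Ccllssaa=4 ccLLSsAA=2 ccLLSsAa=4 ccLLSsaa=2 ccLLssAA=2 ccLLssAa=4 ccLLssaa=2 ccLlSsAA=4 ccLlSsAa=8 ccLlSsaa=4 ccLlssAA=4 ccLlssAa=8 ccLlssaa=4 ccllSsAA=2 ccllSsAa=4 ccllSsaa=2 ccllssAA=2 ccllssAa=4 ccllssaa=2
cc ll ss A_ hits 6/256; gcd=2; 6÷2/256÷2 = 3/128

P(cc ll ss A_) = 3/128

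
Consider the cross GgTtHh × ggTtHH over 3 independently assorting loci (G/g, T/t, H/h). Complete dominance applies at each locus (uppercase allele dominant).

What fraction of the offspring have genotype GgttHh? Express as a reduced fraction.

GgTtHh gametes: GTH×1, GTh×1, GtH×1, Gth×1, gTH×1, gTh×1, gtH×1, gth×1
ggTtHH gametes: gTH×4, gtH×4
GgTtHh×ggTtHH grid (8·8=64): GgTTHH=4 GgTTHh=4 GgTtHH=8 GgTtHh=8 GgttHH=4 GgttHh=4 ggTTHH=4 ggTTHh=4 ggTtHH=8 ggTtHh=8 ggttHH=4 ggttHh=4
GgttHh hits 4/64; gcd=4; 4÷4/64÷4 = 1/16

P(GgttHh) = 1/16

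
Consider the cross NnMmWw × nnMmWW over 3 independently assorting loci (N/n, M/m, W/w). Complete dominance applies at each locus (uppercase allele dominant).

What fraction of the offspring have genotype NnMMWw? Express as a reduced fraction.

NnMmWw gametes: NMW×1, NMw×1, NmW×1, Nmw×1, nMW×1, nMw×1, nmW×1, nmw×1
nnMmWW gametes: nMW×4, nmW×4
NnMmWw×nnMmWW grid (8·8=64): NnMMWW=4 NnMMWw=4 NnMmWW=8 NnMmWw=8 NnmmWW=4 NnmmWw=4 nnMMWW=4 nnMMWw=4 nnMmWW=8 nnMmWw=8 nnmmWW=4 nnmmWw=4
NnMMWw hits 4/64; gcd=4; 4÷4/64÷4 = 1/16

P(NnMMWw) = 1/16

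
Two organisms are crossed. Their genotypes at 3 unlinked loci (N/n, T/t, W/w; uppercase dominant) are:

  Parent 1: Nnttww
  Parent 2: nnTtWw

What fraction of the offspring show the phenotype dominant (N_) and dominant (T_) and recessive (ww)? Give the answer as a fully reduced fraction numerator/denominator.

Nnttww gametes: Ntw×4, ntw×4
nnTtWw gametes: nTW×2, nTw×2, ntW×2, ntw×2
Nnttww×nnTtWw grid (8·8=64): NnTtWw=8 NnTtww=8 NnttWw=8 Nnttww=8 nnTtWw=8 nnTtww=8 nnttWw=8 nnttww=8
N_ T_ ww hits 8/64; gcd=8; 8÷8/64÷8 = 1/8

P(N_ T_ ww) = 1/8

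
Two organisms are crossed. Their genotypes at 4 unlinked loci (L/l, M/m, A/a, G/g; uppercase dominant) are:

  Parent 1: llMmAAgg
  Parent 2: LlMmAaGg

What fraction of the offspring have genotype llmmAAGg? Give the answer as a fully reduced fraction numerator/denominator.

P(llmmAAGg) = 1/32

llMmAAgg gametes: lMAg×8, lmAg×8
LlMmAaGg gametes: LMAG×1, LMAg×1, LMaG×1, LMag×1, LmAG×1, LmAg×1, LmaG×1, Lmag×1, lMAG×1, lMAg×1, lMaG×1, lMag×1, lmAG×1, lmAg×1, lmaG×1, lmag×1
llMmAAgg×LlMmAaGg grid (16·16=256): LlMMAAGg=8 LlMMAAgg=8 LlMMAaGg=8 LlMMAagg=8 LlMmAAGg=16 LlMmAAgg=16 LlMmAaGg=16 LlMmAagg=16 LlmmAAGg=8 LlmmAAgg=8 LlmmAaGg=8 LlmmAagg=8 llMMAAGg=8 llMMAAgg=8 llMMAaGg=8 llMMAagg=8 llMmAAGg=16 llMmAAgg=16 llMmAaGg=16 llMmAagg=16 llmmAAGg=8 llmmAAgg=8 llmmAaGg=8 llmmAagg=8
llmmAAGg hits 8/256; gcd=8; 8÷8/256÷8 = 1/32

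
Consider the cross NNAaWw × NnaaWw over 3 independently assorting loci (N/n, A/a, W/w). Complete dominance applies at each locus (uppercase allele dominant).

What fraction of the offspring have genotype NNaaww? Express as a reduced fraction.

P(NNaaww) = 1/16

NNAaWw gametes: NAW×2, NAw×2, NaW×2, Naw×2
NnaaWw gametes: NaW×2, Naw×2, naW×2, naw×2
NNAaWw×NnaaWw grid (8·8=64): NNAaWW=4 NNAaWw=8 NNAaww=4 NNaaWW=4 NNaaWw=8 NNaaww=4 NnAaWW=4 NnAaWw=8 NnAaww=4 NnaaWW=4 NnaaWw=8 Nnaaww=4
NNaaww hits 4/64; gcd=4; 4÷4/64÷4 = 1/16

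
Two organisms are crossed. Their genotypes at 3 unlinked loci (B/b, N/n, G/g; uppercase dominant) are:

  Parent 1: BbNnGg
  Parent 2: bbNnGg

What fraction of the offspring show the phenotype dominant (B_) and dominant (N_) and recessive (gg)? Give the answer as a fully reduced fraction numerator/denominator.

P(B_ N_ gg) = 3/32

BbNnGg gametes: BNG×1, BNg×1, BnG×1, Bng×1, bNG×1, bNg×1, bnG×1, bng×1
bbNnGg gametes: bNG×2, bNg×2, bnG×2, bng×2
BbNnGg×bbNnGg grid (8·8=64): BbNNGG=2 BbNNGg=4 BbNNgg=2 BbNnGG=4 BbNnGg=8 BbNngg=4 BbnnGG=2 BbnnGg=4 Bbnngg=2 bbNNGG=2 bbNNGg=4 bbNNgg=2 bbNnGG=4 bbNnGg=8 bbNngg=4 bbnnGG=2 bbnnGg=4 bbnngg=2
B_ N_ gg hits 6/64; gcd=2; 6÷2/64÷2 = 3/32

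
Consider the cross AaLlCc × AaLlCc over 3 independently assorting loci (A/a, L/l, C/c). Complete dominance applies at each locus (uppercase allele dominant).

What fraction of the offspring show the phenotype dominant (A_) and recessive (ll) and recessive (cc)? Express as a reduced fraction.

P(A_ ll cc) = 3/64

AaLlCc gametes: ALC×1, ALc×1, AlC×1, Alc×1, aLC×1, aLc×1, alC×1, alc×1
AaLlCc gametes: ALC×1, ALc×1, AlC×1, Alc×1, aLC×1, aLc×1, alC×1, alc×1
AaLlCc×AaLlCc grid (8·8=64): AALLCC=1 AALLCc=2 AALLcc=1 AALlCC=2 AALlCc=4 AALlcc=2 AAllCC=1 AAllCc=2 AAllcc=1 AaLLCC=2 AaLLCc=4 AaLLcc=2 AaLlCC=4 AaLlCc=8 AaLlcc=4 AallCC=2 AallCc=4 Aallcc=2 aaLLCC=1 aaLLCc=2 aaLLcc=1 aaLlCC=2 aaLlCc=4 aaLlcc=2 aallCC=1 aallCc=2 aallcc=1
A_ ll cc hits 3/64; gcd=1; 3÷1/64÷1 = 3/64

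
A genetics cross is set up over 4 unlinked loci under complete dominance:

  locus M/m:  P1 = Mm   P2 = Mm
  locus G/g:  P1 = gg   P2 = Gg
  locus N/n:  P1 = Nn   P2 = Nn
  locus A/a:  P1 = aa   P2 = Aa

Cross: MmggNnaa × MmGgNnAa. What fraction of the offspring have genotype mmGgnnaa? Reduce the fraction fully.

P(mmGgnnaa) = 1/64

MmggNnaa gametes: MgNa×4, Mgna×4, mgNa×4, mgna×4
MmGgNnAa gametes: MGNA×1, MGNa×1, MGnA×1, MGna×1, MgNA×1, MgNa×1, MgnA×1, Mgna×1, mGNA×1, mGNa×1, mGnA×1, mGna×1, mgNA×1, mgNa×1, mgnA×1, mgna×1
MmggNnaa×MmGgNnAa grid (16·16=256): MMGgNNAa=4 MMGgNNaa=4 MMGgNnAa=8 MMGgNnaa=8 MMGgnnAa=4 MMGgnnaa=4 MMggNNAa=4 MMggNNaa=4 MMggNnAa=8 MMggNnaa=8 MMggnnAa=4 MMggnnaa=4 MmGgNNAa=8 MmGgNNaa=8 MmGgNnAa=16 MmGgNnaa=16 MmGgnnAa=8 MmGgnnaa=8 MmggNNAa=8 MmggNNaa=8 MmggNnAa=16 MmggNnaa=16 MmggnnAa=8 Mmggnnaa=8 mmGgNNAa=4 mmGgNNaa=4 mmGgNnAa=8 mmGgNnaa=8 mmGgnnAa=4 mmGgnnaa=4 mmggNNAa=4 mmggNNaa=4 mmggNnAa=8 mmggNnaa=8 mmggnnAa=4 mmggnnaa=4
mmGgnnaa hits 4/256; gcd=4; 4÷4/256÷4 = 1/64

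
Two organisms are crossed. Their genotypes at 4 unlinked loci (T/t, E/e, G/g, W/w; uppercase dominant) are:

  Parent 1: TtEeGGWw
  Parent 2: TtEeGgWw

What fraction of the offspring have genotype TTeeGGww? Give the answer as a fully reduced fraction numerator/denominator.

P(TTeeGGww) = 1/128

TtEeGGWw gametes: TEGW×2, TEGw×2, TeGW×2, TeGw×2, tEGW×2, tEGw×2, teGW×2, teGw×2
TtEeGgWw gametes: TEGW×1, TEGw×1, TEgW×1, TEgw×1, TeGW×1, TeGw×1, TegW×1, Tegw×1, tEGW×1, tEGw×1, tEgW×1, tEgw×1, teGW×1, teGw×1, tegW×1, tegw×1
TtEeGGWw×TtEeGgWw grid (16·16=256): TTEEGGWW=2 TTEEGGWw=4 TTEEGGww=2 TTEEGgWW=2 TTEEGgWw=4 TTEEGgww=2 TTEeGGWW=4 TTEeGGWw=8 TTEeGGww=4 TTEeGgWW=4 TTEeGgWw=8 TTEeGgww=4 TTeeGGWW=2 TTeeGGWw=4 TTeeGGww=2 TTeeGgWW=2 TTeeGgWw=4 TTeeGgww=2 TtEEGGWW=4 TtEEGGWw=8 TtEEGGww=4 TtEEGgWW=4 TtEEGgWw=8 TtEEGgww=4 TtEeGGWW=8 TtEeGGWw=16 TtEeGGww=8 TtEeGgWW=8 TtEeGgWw=16 TtEeGgww=8 TteeGGWW=4 TteeGGWw=8 TteeGGww=4 TteeGgWW=4 TteeGgWw=8 TteeGgww=4 ttEEGGWW=2 ttEEGGWw=4 ttEEGGww=2 ttEEGgWW=2 ttEEGgWw=4 ttEEGgww=2 ttEeGGWW=4 ttEeGGWw=8 ttEeGGww=4 ttEeGgWW=4 ttEeGgWw=8 ttEeGgww=4 tteeGGWW=2 tteeGGWw=4 tteeGGww=2 tteeGgWW=2 tteeGgWw=4 tteeGgww=2
TTeeGGww hits 2/256; gcd=2; 2÷2/256÷2 = 1/128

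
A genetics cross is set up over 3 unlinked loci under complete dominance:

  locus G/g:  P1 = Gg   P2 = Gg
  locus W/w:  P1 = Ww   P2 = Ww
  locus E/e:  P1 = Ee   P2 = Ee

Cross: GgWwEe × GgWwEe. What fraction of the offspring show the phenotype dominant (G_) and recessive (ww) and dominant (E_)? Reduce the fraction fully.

P(G_ ww E_) = 9/64

GgWwEe gametes: GWE×1, GWe×1, GwE×1, Gwe×1, gWE×1, gWe×1, gwE×1, gwe×1
GgWwEe gametes: GWE×1, GWe×1, GwE×1, Gwe×1, gWE×1, gWe×1, gwE×1, gwe×1
GgWwEe×GgWwEe grid (8·8=64): GGWWEE=1 GGWWEe=2 GGWWee=1 GGWwEE=2 GGWwEe=4 GGWwee=2 GGwwEE=1 GGwwEe=2 GGwwee=1 GgWWEE=2 GgWWEe=4 GgWWee=2 GgWwEE=4 GgWwEe=8 GgWwee=4 GgwwEE=2 GgwwEe=4 Ggwwee=2 ggWWEE=1 ggWWEe=2 ggWWee=1 ggWwEE=2 ggWwEe=4 ggWwee=2 ggwwEE=1 ggwwEe=2 ggwwee=1
G_ ww E_ hits 9/64; gcd=1; 9÷1/64÷1 = 9/64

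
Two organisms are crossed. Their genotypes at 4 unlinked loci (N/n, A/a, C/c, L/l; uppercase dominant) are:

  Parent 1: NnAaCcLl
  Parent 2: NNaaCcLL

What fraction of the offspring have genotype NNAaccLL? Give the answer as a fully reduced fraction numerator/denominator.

P(NNAaccLL) = 1/32

NnAaCcLl gametes: NACL×1, NACl×1, NAcL×1, NAcl×1, NaCL×1, NaCl×1, NacL×1, Nacl×1, nACL×1, nACl×1, nAcL×1, nAcl×1, naCL×1, naCl×1, nacL×1, nacl×1
NNaaCcLL gametes: NaCL×8, NacL×8
NnAaCcLl×NNaaCcLL grid (16·16=256): NNAaCCLL=8 NNAaCCLl=8 NNAaCcLL=16 NNAaCcLl=16 NNAaccLL=8 NNAaccLl=8 NNaaCCLL=8 NNaaCCLl=8 NNaaCcLL=16 NNaaCcLl=16 NNaaccLL=8 NNaaccLl=8 NnAaCCLL=8 NnAaCCLl=8 NnAaCcLL=16 NnAaCcLl=16 NnAaccLL=8 NnAaccLl=8 NnaaCCLL=8 NnaaCCLl=8 NnaaCcLL=16 NnaaCcLl=16 NnaaccLL=8 NnaaccLl=8
NNAaccLL hits 8/256; gcd=8; 8÷8/256÷8 = 1/32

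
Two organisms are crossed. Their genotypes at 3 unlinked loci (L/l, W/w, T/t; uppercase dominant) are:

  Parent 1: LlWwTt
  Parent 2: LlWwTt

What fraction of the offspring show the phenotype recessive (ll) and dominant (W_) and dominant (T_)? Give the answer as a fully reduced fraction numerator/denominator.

P(ll W_ T_) = 9/64

LlWwTt gametes: LWT×1, LWt×1, LwT×1, Lwt×1, lWT×1, lWt×1, lwT×1, lwt×1
LlWwTt gametes: LWT×1, LWt×1, LwT×1, Lwt×1, lWT×1, lWt×1, lwT×1, lwt×1
LlWwTt×LlWwTt grid (8·8=64): LLWWTT=1 LLWWTt=2 LLWWtt=1 LLWwTT=2 LLWwTt=4 LLWwtt=2 LLwwTT=1 LLwwTt=2 LLwwtt=1 LlWWTT=2 LlWWTt=4 LlWWtt=2 LlWwTT=4 LlWwTt=8 LlWwtt=4 LlwwTT=2 LlwwTt=4 Llwwtt=2 llWWTT=1 llWWTt=2 llWWtt=1 llWwTT=2 llWwTt=4 llWwtt=2 llwwTT=1 llwwTt=2 llwwtt=1
ll W_ T_ hits 9/64; gcd=1; 9÷1/64÷1 = 9/64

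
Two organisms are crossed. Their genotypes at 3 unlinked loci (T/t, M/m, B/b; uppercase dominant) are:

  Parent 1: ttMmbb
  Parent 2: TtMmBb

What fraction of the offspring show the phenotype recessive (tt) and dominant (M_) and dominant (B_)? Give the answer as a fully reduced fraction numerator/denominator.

P(tt M_ B_) = 3/16

ttMmbb gametes: tMb×4, tmb×4
TtMmBb gametes: TMB×1, TMb×1, TmB×1, Tmb×1, tMB×1, tMb×1, tmB×1, tmb×1
ttMmbb×TtMmBb grid (8·8=64): TtMMBb=4 TtMMbb=4 TtMmBb=8 TtMmbb=8 TtmmBb=4 Ttmmbb=4 ttMMBb=4 ttMMbb=4 ttMmBb=8 ttMmbb=8 ttmmBb=4 ttmmbb=4
tt M_ B_ hits 12/64; gcd=4; 12÷4/64÷4 = 3/16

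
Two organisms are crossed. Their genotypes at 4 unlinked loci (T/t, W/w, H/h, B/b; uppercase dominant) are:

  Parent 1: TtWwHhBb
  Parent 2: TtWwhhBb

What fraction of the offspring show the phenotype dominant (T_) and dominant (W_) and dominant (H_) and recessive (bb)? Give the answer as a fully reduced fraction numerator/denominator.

TtWwHhBb gametes: TWHB×1, TWHb×1, TWhB×1, TWhb×1, TwHB×1, TwHb×1, TwhB×1, Twhb×1, tWHB×1, tWHb×1, tWhB×1, tWhb×1, twHB×1, twHb×1, twhB×1, twhb×1
TtWwhhBb gametes: TWhB×2, TWhb×2, TwhB×2, Twhb×2, tWhB×2, tWhb×2, twhB×2, twhb×2
TtWwHhBb×TtWwhhBb grid (16·16=256): TTWWHhBB=2 TTWWHhBb=4 TTWWHhbb=2 TTWWhhBB=2 TTWWhhBb=4 TTWWhhbb=2 TTWwHhBB=4 TTWwHhBb=8 TTWwHhbb=4 TTWwhhBB=4 TTWwhhBb=8 TTWwhhbb=4 TTwwHhBB=2 TTwwHhBb=4 TTwwHhbb=2 TTwwhhBB=2 TTwwhhBb=4 TTwwhhbb=2 TtWWHhBB=4 TtWWHhBb=8 TtWWHhbb=4 TtWWhhBB=4 TtWWhhBb=8 TtWWhhbb=4 TtWwHhBB=8 TtWwHhBb=16 TtWwHhbb=8 TtWwhhBB=8 TtWwhhBb=16 TtWwhhbb=8 TtwwHhBB=4 TtwwHhBb=8 TtwwHhbb=4 TtwwhhBB=4 TtwwhhBb=8 Ttwwhhbb=4 ttWWHhBB=2 ttWWHhBb=4 ttWWHhbb=2 ttWWhhBB=2 ttWWhhBb=4 ttWWhhbb=2 ttWwHhBB=4 ttWwHhBb=8 ttWwHhbb=4 ttWwhhBB=4 ttWwhhBb=8 ttWwhhbb=4 ttwwHhBB=2 ttwwHhBb=4 ttwwHhbb=2 ttwwhhBB=2 ttwwhhBb=4 ttwwhhbb=2
T_ W_ H_ bb hits 18/256; gcd=2; 18÷2/256÷2 = 9/128

P(T_ W_ H_ bb) = 9/128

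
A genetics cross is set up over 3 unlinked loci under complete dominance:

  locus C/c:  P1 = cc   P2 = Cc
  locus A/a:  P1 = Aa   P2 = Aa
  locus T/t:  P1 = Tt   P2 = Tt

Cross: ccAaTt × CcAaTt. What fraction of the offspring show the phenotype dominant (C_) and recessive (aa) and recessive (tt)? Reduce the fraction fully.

P(C_ aa tt) = 1/32

ccAaTt gametes: cAT×2, cAt×2, caT×2, cat×2
CcAaTt gametes: CAT×1, CAt×1, CaT×1, Cat×1, cAT×1, cAt×1, caT×1, cat×1
ccAaTt×CcAaTt grid (8·8=64): CcAATT=2 CcAATt=4 CcAAtt=2 CcAaTT=4 CcAaTt=8 CcAatt=4 CcaaTT=2 CcaaTt=4 Ccaatt=2 ccAATT=2 ccAATt=4 ccAAtt=2 ccAaTT=4 ccAaTt=8 ccAatt=4 ccaaTT=2 ccaaTt=4 ccaatt=2
C_ aa tt hits 2/64; gcd=2; 2÷2/64÷2 = 1/32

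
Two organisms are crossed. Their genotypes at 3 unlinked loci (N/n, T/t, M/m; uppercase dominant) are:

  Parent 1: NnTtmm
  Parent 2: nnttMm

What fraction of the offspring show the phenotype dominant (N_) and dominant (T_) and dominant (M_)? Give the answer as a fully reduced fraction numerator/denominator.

NnTtmm gametes: NTm×2, Ntm×2, nTm×2, ntm×2
nnttMm gametes: ntM×4, ntm×4
NnTtmm×nnttMm grid (8·8=64): NnTtMm=8 NnTtmm=8 NnttMm=8 Nnttmm=8 nnTtMm=8 nnTtmm=8 nnttMm=8 nnttmm=8
N_ T_ M_ hits 8/64; gcd=8; 8÷8/64÷8 = 1/8

P(N_ T_ M_) = 1/8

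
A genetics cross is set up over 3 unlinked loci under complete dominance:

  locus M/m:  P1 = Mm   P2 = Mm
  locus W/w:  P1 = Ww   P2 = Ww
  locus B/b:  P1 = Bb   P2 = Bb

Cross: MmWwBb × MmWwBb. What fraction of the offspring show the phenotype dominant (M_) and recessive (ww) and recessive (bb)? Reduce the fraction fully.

MmWwBb gametes: MWB×1, MWb×1, MwB×1, Mwb×1, mWB×1, mWb×1, mwB×1, mwb×1
MmWwBb gametes: MWB×1, MWb×1, MwB×1, Mwb×1, mWB×1, mWb×1, mwB×1, mwb×1
MmWwBb×MmWwBb grid (8·8=64): MMWWBB=1 MMWWBb=2 MMWWbb=1 MMWwBB=2 MMWwBb=4 MMWwbb=2 MMwwBB=1 MMwwBb=2 MMwwbb=1 MmWWBB=2 MmWWBb=4 MmWWbb=2 MmWwBB=4 MmWwBb=8 MmWwbb=4 MmwwBB=2 MmwwBb=4 Mmwwbb=2 mmWWBB=1 mmWWBb=2 mmWWbb=1 mmWwBB=2 mmWwBb=4 mmWwbb=2 mmwwBB=1 mmwwBb=2 mmwwbb=1
M_ ww bb hits 3/64; gcd=1; 3÷1/64÷1 = 3/64

P(M_ ww bb) = 3/64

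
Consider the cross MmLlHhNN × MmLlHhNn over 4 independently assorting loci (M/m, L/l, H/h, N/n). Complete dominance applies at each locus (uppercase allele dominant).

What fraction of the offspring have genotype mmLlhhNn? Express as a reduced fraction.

P(mmLlhhNn) = 1/64

MmLlHhNN gametes: MLHN×2, MLhN×2, MlHN×2, MlhN×2, mLHN×2, mLhN×2, mlHN×2, mlhN×2
MmLlHhNn gametes: MLHN×1, MLHn×1, MLhN×1, MLhn×1, MlHN×1, MlHn×1, MlhN×1, Mlhn×1, mLHN×1, mLHn×1, mLhN×1, mLhn×1, mlHN×1, mlHn×1, mlhN×1, mlhn×1
MmLlHhNN×MmLlHhNn grid (16·16=256): MMLLHHNN=2 MMLLHHNn=2 MMLLHhNN=4 MMLLHhNn=4 MMLLhhNN=2 MMLLhhNn=2 MMLlHHNN=4 MMLlHHNn=4 MMLlHhNN=8 MMLlHhNn=8 MMLlhhNN=4 MMLlhhNn=4 MMllHHNN=2 MMllHHNn=2 MMllHhNN=4 MMllHhNn=4 MMllhhNN=2 MMllhhNn=2 MmLLHHNN=4 MmLLHHNn=4 MmLLHhNN=8 MmLLHhNn=8 MmLLhhNN=4 MmLLhhNn=4 MmLlHHNN=8 MmLlHHNn=8 MmLlHhNN=16 MmLlHhNn=16 MmLlhhNN=8 MmLlhhNn=8 MmllHHNN=4 MmllHHNn=4 MmllHhNN=8 MmllHhNn=8 MmllhhNN=4 MmllhhNn=4 mmLLHHNN=2 mmLLHHNn=2 mmLLHhNN=4 mmLLHhNn=4 mmLLhhNN=2 mmLLhhNn=2 mmLlHHNN=4 mmLlHHNn=4 mmLlHhNN=8 mmLlHhNn=8 mmLlhhNN=4 mmLlhhNn=4 mmllHHNN=2 mmllHHNn=2 mmllHhNN=4 mmllHhNn=4 mmllhhNN=2 mmllhhNn=2
mmLlhhNn hits 4/256; gcd=4; 4÷4/256÷4 = 1/64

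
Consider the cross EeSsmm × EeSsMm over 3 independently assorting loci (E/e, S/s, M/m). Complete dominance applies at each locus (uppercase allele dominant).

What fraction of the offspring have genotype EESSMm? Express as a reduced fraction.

EeSsmm gametes: ESm×2, Esm×2, eSm×2, esm×2
EeSsMm gametes: ESM×1, ESm×1, EsM×1, Esm×1, eSM×1, eSm×1, esM×1, esm×1
EeSsmm×EeSsMm grid (8·8=64): EESSMm=2 EESSmm=2 EESsMm=4 EESsmm=4 EEssMm=2 EEssmm=2 EeSSMm=4 EeSSmm=4 EeSsMm=8 EeSsmm=8 EessMm=4 Eessmm=4 eeSSMm=2 eeSSmm=2 eeSsMm=4 eeSsmm=4 eessMm=2 eessmm=2
EESSMm hits 2/64; gcd=2; 2÷2/64÷2 = 1/32

P(EESSMm) = 1/32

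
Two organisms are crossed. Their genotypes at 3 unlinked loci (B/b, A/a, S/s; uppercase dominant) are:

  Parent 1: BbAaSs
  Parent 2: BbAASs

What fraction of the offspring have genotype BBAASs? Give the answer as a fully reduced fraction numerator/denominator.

BbAaSs gametes: BAS×1, BAs×1, BaS×1, Bas×1, bAS×1, bAs×1, baS×1, bas×1
BbAASs gametes: BAS×2, BAs×2, bAS×2, bAs×2
BbAaSs×BbAASs grid (8·8=64): BBAASS=2 BBAASs=4 BBAAss=2 BBAaSS=2 BBAaSs=4 BBAass=2 BbAASS=4 BbAASs=8 BbAAss=4 BbAaSS=4 BbAaSs=8 BbAass=4 bbAASS=2 bbAASs=4 bbAAss=2 bbAaSS=2 bbAaSs=4 bbAass=2
BBAASs hits 4/64; gcd=4; 4÷4/64÷4 = 1/16

P(BBAASs) = 1/16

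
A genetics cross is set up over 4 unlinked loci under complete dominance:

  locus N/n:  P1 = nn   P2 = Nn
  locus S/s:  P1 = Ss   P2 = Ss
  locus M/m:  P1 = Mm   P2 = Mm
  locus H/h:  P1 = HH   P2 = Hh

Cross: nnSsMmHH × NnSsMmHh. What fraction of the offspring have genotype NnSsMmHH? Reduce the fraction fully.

P(NnSsMmHH) = 1/16

nnSsMmHH gametes: nSMH×4, nSmH×4, nsMH×4, nsmH×4
NnSsMmHh gametes: NSMH×1, NSMh×1, NSmH×1, NSmh×1, NsMH×1, NsMh×1, NsmH×1, Nsmh×1, nSMH×1, nSMh×1, nSmH×1, nSmh×1, nsMH×1, nsMh×1, nsmH×1, nsmh×1
nnSsMmHH×NnSsMmHh grid (16·16=256): NnSSMMHH=4 NnSSMMHh=4 NnSSMmHH=8 NnSSMmHh=8 NnSSmmHH=4 NnSSmmHh=4 NnSsMMHH=8 NnSsMMHh=8 NnSsMmHH=16 NnSsMmHh=16 NnSsmmHH=8 NnSsmmHh=8 NnssMMHH=4 NnssMMHh=4 NnssMmHH=8 NnssMmHh=8 NnssmmHH=4 NnssmmHh=4 nnSSMMHH=4 nnSSMMHh=4 nnSSMmHH=8 nnSSMmHh=8 nnSSmmHH=4 nnSSmmHh=4 nnSsMMHH=8 nnSsMMHh=8 nnSsMmHH=16 nnSsMmHh=16 nnSsmmHH=8 nnSsmmHh=8 nnssMMHH=4 nnssMMHh=4 nnssMmHH=8 nnssMmHh=8 nnssmmHH=4 nnssmmHh=4
NnSsMmHH hits 16/256; gcd=16; 16÷16/256÷16 = 1/16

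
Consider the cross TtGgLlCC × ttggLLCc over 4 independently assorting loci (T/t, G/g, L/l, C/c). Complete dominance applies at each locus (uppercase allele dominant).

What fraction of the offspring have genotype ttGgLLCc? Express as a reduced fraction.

P(ttGgLLCc) = 1/16

TtGgLlCC gametes: TGLC×2, TGlC×2, TgLC×2, TglC×2, tGLC×2, tGlC×2, tgLC×2, tglC×2
ttggLLCc gametes: tgLC×8, tgLc×8
TtGgLlCC×ttggLLCc grid (16·16=256): TtGgLLCC=16 TtGgLLCc=16 TtGgLlCC=16 TtGgLlCc=16 TtggLLCC=16 TtggLLCc=16 TtggLlCC=16 TtggLlCc=16 ttGgLLCC=16 ttGgLLCc=16 ttGgLlCC=16 ttGgLlCc=16 ttggLLCC=16 ttggLLCc=16 ttggLlCC=16 ttggLlCc=16
ttGgLLCc hits 16/256; gcd=16; 16÷16/256÷16 = 1/16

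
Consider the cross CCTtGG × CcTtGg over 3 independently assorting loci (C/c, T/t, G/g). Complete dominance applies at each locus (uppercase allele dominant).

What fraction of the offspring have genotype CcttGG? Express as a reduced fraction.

CCTtGG gametes: CTG×4, CtG×4
CcTtGg gametes: CTG×1, CTg×1, CtG×1, Ctg×1, cTG×1, cTg×1, ctG×1, ctg×1
CCTtGG×CcTtGg grid (8·8=64): CCTTGG=4 CCTTGg=4 CCTtGG=8 CCTtGg=8 CCttGG=4 CCttGg=4 CcTTGG=4 CcTTGg=4 CcTtGG=8 CcTtGg=8 CcttGG=4 CcttGg=4
CcttGG hits 4/64; gcd=4; 4÷4/64÷4 = 1/16

P(CcttGG) = 1/16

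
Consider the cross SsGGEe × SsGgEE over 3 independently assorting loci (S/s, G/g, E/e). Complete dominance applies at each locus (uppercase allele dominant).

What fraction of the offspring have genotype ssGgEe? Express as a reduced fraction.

SsGGEe gametes: SGE×2, SGe×2, sGE×2, sGe×2
SsGgEE gametes: SGE×2, SgE×2, sGE×2, sgE×2
SsGGEe×SsGgEE grid (8·8=64): SSGGEE=4 SSGGEe=4 SSGgEE=4 SSGgEe=4 SsGGEE=8 SsGGEe=8 SsGgEE=8 SsGgEe=8 ssGGEE=4 ssGGEe=4 ssGgEE=4 ssGgEe=4
ssGgEe hits 4/64; gcd=4; 4÷4/64÷4 = 1/16

P(ssGgEe) = 1/16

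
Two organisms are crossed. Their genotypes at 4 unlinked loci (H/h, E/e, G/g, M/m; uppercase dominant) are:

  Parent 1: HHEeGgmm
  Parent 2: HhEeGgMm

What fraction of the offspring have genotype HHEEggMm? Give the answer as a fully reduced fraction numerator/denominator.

P(HHEEggMm) = 1/64

HHEeGgmm gametes: HEGm×4, HEgm×4, HeGm×4, Hegm×4
HhEeGgMm gametes: HEGM×1, HEGm×1, HEgM×1, HEgm×1, HeGM×1, HeGm×1, HegM×1, Hegm×1, hEGM×1, hEGm×1, hEgM×1, hEgm×1, heGM×1, heGm×1, hegM×1, hegm×1
HHEeGgmm×HhEeGgMm grid (16·16=256): HHEEGGMm=4 HHEEGGmm=4 HHEEGgMm=8 HHEEGgmm=8 HHEEggMm=4 HHEEggmm=4 HHEeGGMm=8 HHEeGGmm=8 HHEeGgMm=16 HHEeGgmm=16 HHEeggMm=8 HHEeggmm=8 HHeeGGMm=4 HHeeGGmm=4 HHeeGgMm=8 HHeeGgmm=8 HHeeggMm=4 HHeeggmm=4 HhEEGGMm=4 HhEEGGmm=4 HhEEGgMm=8 HhEEGgmm=8 HhEEggMm=4 HhEEggmm=4 HhEeGGMm=8 HhEeGGmm=8 HhEeGgMm=16 HhEeGgmm=16 HhEeggMm=8 HhEeggmm=8 HheeGGMm=4 HheeGGmm=4 HheeGgMm=8 HheeGgmm=8 HheeggMm=4 Hheeggmm=4
HHEEggMm hits 4/256; gcd=4; 4÷4/256÷4 = 1/64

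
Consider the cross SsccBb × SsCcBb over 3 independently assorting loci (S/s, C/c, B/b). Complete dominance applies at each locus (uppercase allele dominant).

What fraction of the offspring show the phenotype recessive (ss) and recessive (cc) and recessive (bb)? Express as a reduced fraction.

SsccBb gametes: ScB×2, Scb×2, scB×2, scb×2
SsCcBb gametes: SCB×1, SCb×1, ScB×1, Scb×1, sCB×1, sCb×1, scB×1, scb×1
SsccBb×SsCcBb grid (8·8=64): SSCcBB=2 SSCcBb=4 SSCcbb=2 SSccBB=2 SSccBb=4 SSccbb=2 SsCcBB=4 SsCcBb=8 SsCcbb=4 SsccBB=4 SsccBb=8 Ssccbb=4 ssCcBB=2 ssCcBb=4 ssCcbb=2 ssccBB=2 ssccBb=4 ssccbb=2
ss cc bb hits 2/64; gcd=2; 2÷2/64÷2 = 1/32

P(ss cc bb) = 1/32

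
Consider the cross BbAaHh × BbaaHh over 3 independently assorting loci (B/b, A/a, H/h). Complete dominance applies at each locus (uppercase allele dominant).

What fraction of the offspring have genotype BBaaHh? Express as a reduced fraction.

BbAaHh gametes: BAH×1, BAh×1, BaH×1, Bah×1, bAH×1, bAh×1, baH×1, bah×1
BbaaHh gametes: BaH×2, Bah×2, baH×2, bah×2
BbAaHh×BbaaHh grid (8·8=64): BBAaHH=2 BBAaHh=4 BBAahh=2 BBaaHH=2 BBaaHh=4 BBaahh=2 BbAaHH=4 BbAaHh=8 BbAahh=4 BbaaHH=4 BbaaHh=8 Bbaahh=4 bbAaHH=2 bbAaHh=4 bbAahh=2 bbaaHH=2 bbaaHh=4 bbaahh=2
BBaaHh hits 4/64; gcd=4; 4÷4/64÷4 = 1/16

P(BBaaHh) = 1/16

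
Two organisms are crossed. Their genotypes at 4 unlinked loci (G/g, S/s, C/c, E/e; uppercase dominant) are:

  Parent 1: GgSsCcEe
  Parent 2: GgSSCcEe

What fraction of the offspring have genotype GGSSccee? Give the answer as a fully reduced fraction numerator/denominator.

GgSsCcEe gametes: GSCE×1, GSCe×1, GScE×1, GSce×1, GsCE×1, GsCe×1, GscE×1, Gsce×1, gSCE×1, gSCe×1, gScE×1, gSce×1, gsCE×1, gsCe×1, gscE×1, gsce×1
GgSSCcEe gametes: GSCE×2, GSCe×2, GScE×2, GSce×2, gSCE×2, gSCe×2, gScE×2, gSce×2
GgSsCcEe×GgSSCcEe grid (16·16=256): GGSSCCEE=2 GGSSCCEe=4 GGSSCCee=2 GGSSCcEE=4 GGSSCcEe=8 GGSSCcee=4 GGSSccEE=2 GGSSccEe=4 GGSSccee=2 GGSsCCEE=2 GGSsCCEe=4 GGSsCCee=2 GGSsCcEE=4 GGSsCcEe=8 GGSsCcee=4 GGSsccEE=2 GGSsccEe=4 GGSsccee=2 GgSSCCEE=4 GgSSCCEe=8 GgSSCCee=4 GgSSCcEE=8 GgSSCcEe=16 GgSSCcee=8 GgSSccEE=4 GgSSccEe=8 GgSSccee=4 GgSsCCEE=4 GgSsCCEe=8 GgSsCCee=4 GgSsCcEE=8 GgSsCcEe=16 GgSsCcee=8 GgSsccEE=4 GgSsccEe=8 GgSsccee=4 ggSSCCEE=2 ggSSCCEe=4 ggSSCCee=2 ggSSCcEE=4 ggSSCcEe=8 ggSSCcee=4 ggSSccEE=2 ggSSccEe=4 ggSSccee=2 ggSsCCEE=2 ggSsCCEe=4 ggSsCCee=2 ggSsCcEE=4 ggSsCcEe=8 ggSsCcee=4 ggSsccEE=2 ggSsccEe=4 ggSsccee=2
GGSSccee hits 2/256; gcd=2; 2÷2/256÷2 = 1/128

P(GGSSccee) = 1/128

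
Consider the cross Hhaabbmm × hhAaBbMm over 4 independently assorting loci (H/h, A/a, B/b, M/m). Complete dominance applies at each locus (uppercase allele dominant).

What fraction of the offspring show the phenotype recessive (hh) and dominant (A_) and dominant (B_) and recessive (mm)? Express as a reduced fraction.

P(hh A_ B_ mm) = 1/16

Hhaabbmm gametes: Habm×8, habm×8
hhAaBbMm gametes: hABM×2, hABm×2, hAbM×2, hAbm×2, haBM×2, haBm×2, habM×2, habm×2
Hhaabbmm×hhAaBbMm grid (16·16=256): HhAaBbMm=16 HhAaBbmm=16 HhAabbMm=16 HhAabbmm=16 HhaaBbMm=16 HhaaBbmm=16 HhaabbMm=16 Hhaabbmm=16 hhAaBbMm=16 hhAaBbmm=16 hhAabbMm=16 hhAabbmm=16 hhaaBbMm=16 hhaaBbmm=16 hhaabbMm=16 hhaabbmm=16
hh A_ B_ mm hits 16/256; gcd=16; 16÷16/256÷16 = 1/16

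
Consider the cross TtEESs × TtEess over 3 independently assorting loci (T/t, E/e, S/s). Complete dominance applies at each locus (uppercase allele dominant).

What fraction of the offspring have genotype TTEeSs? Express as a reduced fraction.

P(TTEeSs) = 1/16

TtEESs gametes: TES×2, TEs×2, tES×2, tEs×2
TtEess gametes: TEs×2, Tes×2, tEs×2, tes×2
TtEESs×TtEess grid (8·8=64): TTEESs=4 TTEEss=4 TTEeSs=4 TTEess=4 TtEESs=8 TtEEss=8 TtEeSs=8 TtEess=8 ttEESs=4 ttEEss=4 ttEeSs=4 ttEess=4
TTEeSs hits 4/64; gcd=4; 4÷4/64÷4 = 1/16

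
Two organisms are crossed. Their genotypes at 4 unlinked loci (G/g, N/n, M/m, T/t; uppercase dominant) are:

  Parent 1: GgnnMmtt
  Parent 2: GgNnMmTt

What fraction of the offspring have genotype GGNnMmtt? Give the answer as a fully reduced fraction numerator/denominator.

GgnnMmtt gametes: GnMt×4, Gnmt×4, gnMt×4, gnmt×4
GgNnMmTt gametes: GNMT×1, GNMt×1, GNmT×1, GNmt×1, GnMT×1, GnMt×1, GnmT×1, Gnmt×1, gNMT×1, gNMt×1, gNmT×1, gNmt×1, gnMT×1, gnMt×1, gnmT×1, gnmt×1
GgnnMmtt×GgNnMmTt grid (16·16=256): GGNnMMTt=4 GGNnMMtt=4 GGNnMmTt=8 GGNnMmtt=8 GGNnmmTt=4 GGNnmmtt=4 GGnnMMTt=4 GGnnMMtt=4 GGnnMmTt=8 GGnnMmtt=8 GGnnmmTt=4 GGnnmmtt=4 GgNnMMTt=8 GgNnMMtt=8 GgNnMmTt=16 GgNnMmtt=16 GgNnmmTt=8 GgNnmmtt=8 GgnnMMTt=8 GgnnMMtt=8 GgnnMmTt=16 GgnnMmtt=16 GgnnmmTt=8 Ggnnmmtt=8 ggNnMMTt=4 ggNnMMtt=4 ggNnMmTt=8 ggNnMmtt=8 ggNnmmTt=4 ggNnmmtt=4 ggnnMMTt=4 ggnnMMtt=4 ggnnMmTt=8 ggnnMmtt=8 ggnnmmTt=4 ggnnmmtt=4
GGNnMmtt hits 8/256; gcd=8; 8÷8/256÷8 = 1/32

P(GGNnMmtt) = 1/32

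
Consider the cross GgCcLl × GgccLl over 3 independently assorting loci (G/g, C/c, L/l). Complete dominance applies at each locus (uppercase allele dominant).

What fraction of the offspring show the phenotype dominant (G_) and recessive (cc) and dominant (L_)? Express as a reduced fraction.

GgCcLl gametes: GCL×1, GCl×1, GcL×1, Gcl×1, gCL×1, gCl×1, gcL×1, gcl×1
GgccLl gametes: GcL×2, Gcl×2, gcL×2, gcl×2
GgCcLl×GgccLl grid (8·8=64): GGCcLL=2 GGCcLl=4 GGCcll=2 GGccLL=2 GGccLl=4 GGccll=2 GgCcLL=4 GgCcLl=8 GgCcll=4 GgccLL=4 GgccLl=8 Ggccll=4 ggCcLL=2 ggCcLl=4 ggCcll=2 ggccLL=2 ggccLl=4 ggccll=2
G_ cc L_ hits 18/64; gcd=2; 18÷2/64÷2 = 9/32

P(G_ cc L_) = 9/32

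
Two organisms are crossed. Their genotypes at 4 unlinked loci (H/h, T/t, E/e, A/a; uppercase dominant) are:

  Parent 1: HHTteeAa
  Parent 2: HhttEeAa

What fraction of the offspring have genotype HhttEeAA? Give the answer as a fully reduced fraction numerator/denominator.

P(HhttEeAA) = 1/32

HHTteeAa gametes: HTeA×4, HTea×4, HteA×4, Htea×4
HhttEeAa gametes: HtEA×2, HtEa×2, HteA×2, Htea×2, htEA×2, htEa×2, hteA×2, htea×2
HHTteeAa×HhttEeAa grid (16·16=256): HHTtEeAA=8 HHTtEeAa=16 HHTtEeaa=8 HHTteeAA=8 HHTteeAa=16 HHTteeaa=8 HHttEeAA=8 HHttEeAa=16 HHttEeaa=8 HHtteeAA=8 HHtteeAa=16 HHtteeaa=8 HhTtEeAA=8 HhTtEeAa=16 HhTtEeaa=8 HhTteeAA=8 HhTteeAa=16 HhTteeaa=8 HhttEeAA=8 HhttEeAa=16 HhttEeaa=8 HhtteeAA=8 HhtteeAa=16 Hhtteeaa=8
HhttEeAA hits 8/256; gcd=8; 8÷8/256÷8 = 1/32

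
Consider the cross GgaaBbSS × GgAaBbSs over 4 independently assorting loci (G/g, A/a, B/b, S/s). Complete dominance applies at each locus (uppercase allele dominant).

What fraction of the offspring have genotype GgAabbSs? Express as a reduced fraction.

P(GgAabbSs) = 1/32

GgaaBbSS gametes: GaBS×4, GabS×4, gaBS×4, gabS×4
GgAaBbSs gametes: GABS×1, GABs×1, GAbS×1, GAbs×1, GaBS×1, GaBs×1, GabS×1, Gabs×1, gABS×1, gABs×1, gAbS×1, gAbs×1, gaBS×1, gaBs×1, gabS×1, gabs×1
GgaaBbSS×GgAaBbSs grid (16·16=256): GGAaBBSS=4 GGAaBBSs=4 GGAaBbSS=8 GGAaBbSs=8 GGAabbSS=4 GGAabbSs=4 GGaaBBSS=4 GGaaBBSs=4 GGaaBbSS=8 GGaaBbSs=8 GGaabbSS=4 GGaabbSs=4 GgAaBBSS=8 GgAaBBSs=8 GgAaBbSS=16 GgAaBbSs=16 GgAabbSS=8 GgAabbSs=8 GgaaBBSS=8 GgaaBBSs=8 GgaaBbSS=16 GgaaBbSs=16 GgaabbSS=8 GgaabbSs=8 ggAaBBSS=4 ggAaBBSs=4 ggAaBbSS=8 ggAaBbSs=8 ggAabbSS=4 ggAabbSs=4 ggaaBBSS=4 ggaaBBSs=4 ggaaBbSS=8 ggaaBbSs=8 ggaabbSS=4 ggaabbSs=4
GgAabbSs hits 8/256; gcd=8; 8÷8/256÷8 = 1/32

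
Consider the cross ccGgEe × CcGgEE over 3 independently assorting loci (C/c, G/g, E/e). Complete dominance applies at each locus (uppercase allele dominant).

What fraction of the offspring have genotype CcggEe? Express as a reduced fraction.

P(CcggEe) = 1/16

ccGgEe gametes: cGE×2, cGe×2, cgE×2, cge×2
CcGgEE gametes: CGE×2, CgE×2, cGE×2, cgE×2
ccGgEe×CcGgEE grid (8·8=64): CcGGEE=4 CcGGEe=4 CcGgEE=8 CcGgEe=8 CcggEE=4 CcggEe=4 ccGGEE=4 ccGGEe=4 ccGgEE=8 ccGgEe=8 ccggEE=4 ccggEe=4
CcggEe hits 4/64; gcd=4; 4÷4/64÷4 = 1/16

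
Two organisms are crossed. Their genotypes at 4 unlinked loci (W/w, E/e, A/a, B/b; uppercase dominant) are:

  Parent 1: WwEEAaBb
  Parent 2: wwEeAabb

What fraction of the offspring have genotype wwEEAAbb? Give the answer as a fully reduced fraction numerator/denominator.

WwEEAaBb gametes: WEAB×2, WEAb×2, WEaB×2, WEab×2, wEAB×2, wEAb×2, wEaB×2, wEab×2
wwEeAabb gametes: wEAb×4, wEab×4, weAb×4, weab×4
WwEEAaBb×wwEeAabb grid (16·16=256): WwEEAABb=8 WwEEAAbb=8 WwEEAaBb=16 WwEEAabb=16 WwEEaaBb=8 WwEEaabb=8 WwEeAABb=8 WwEeAAbb=8 WwEeAaBb=16 WwEeAabb=16 WwEeaaBb=8 WwEeaabb=8 wwEEAABb=8 wwEEAAbb=8 wwEEAaBb=16 wwEEAabb=16 wwEEaaBb=8 wwEEaabb=8 wwEeAABb=8 wwEeAAbb=8 wwEeAaBb=16 wwEeAabb=16 wwEeaaBb=8 wwEeaabb=8
wwEEAAbb hits 8/256; gcd=8; 8÷8/256÷8 = 1/32

P(wwEEAAbb) = 1/32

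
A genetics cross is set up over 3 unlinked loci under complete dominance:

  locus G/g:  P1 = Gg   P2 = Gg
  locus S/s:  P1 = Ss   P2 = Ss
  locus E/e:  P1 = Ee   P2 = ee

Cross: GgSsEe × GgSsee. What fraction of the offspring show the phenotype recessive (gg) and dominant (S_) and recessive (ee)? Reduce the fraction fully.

P(gg S_ ee) = 3/32

GgSsEe gametes: GSE×1, GSe×1, GsE×1, Gse×1, gSE×1, gSe×1, gsE×1, gse×1
GgSsee gametes: GSe×2, Gse×2, gSe×2, gse×2
GgSsEe×GgSsee grid (8·8=64): GGSSEe=2 GGSSee=2 GGSsEe=4 GGSsee=4 GGssEe=2 GGssee=2 GgSSEe=4 GgSSee=4 GgSsEe=8 GgSsee=8 GgssEe=4 Ggssee=4 ggSSEe=2 ggSSee=2 ggSsEe=4 ggSsee=4 ggssEe=2 ggssee=2
gg S_ ee hits 6/64; gcd=2; 6÷2/64÷2 = 3/32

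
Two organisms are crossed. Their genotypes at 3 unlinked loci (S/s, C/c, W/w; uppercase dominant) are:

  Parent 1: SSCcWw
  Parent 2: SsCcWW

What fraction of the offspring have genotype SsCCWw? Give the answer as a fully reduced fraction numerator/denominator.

P(SsCCWw) = 1/16

SSCcWw gametes: SCW×2, SCw×2, ScW×2, Scw×2
SsCcWW gametes: SCW×2, ScW×2, sCW×2, scW×2
SSCcWw×SsCcWW grid (8·8=64): SSCCWW=4 SSCCWw=4 SSCcWW=8 SSCcWw=8 SSccWW=4 SSccWw=4 SsCCWW=4 SsCCWw=4 SsCcWW=8 SsCcWw=8 SsccWW=4 SsccWw=4
SsCCWw hits 4/64; gcd=4; 4÷4/64÷4 = 1/16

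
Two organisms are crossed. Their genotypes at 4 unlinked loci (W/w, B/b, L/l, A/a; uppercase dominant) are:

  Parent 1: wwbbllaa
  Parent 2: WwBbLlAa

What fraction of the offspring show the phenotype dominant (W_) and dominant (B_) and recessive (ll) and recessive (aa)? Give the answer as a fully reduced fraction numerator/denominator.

wwbbllaa gametes: wbla×16
WwBbLlAa gametes: WBLA×1, WBLa×1, WBlA×1, WBla×1, WbLA×1, WbLa×1, WblA×1, Wbla×1, wBLA×1, wBLa×1, wBlA×1, wBla×1, wbLA×1, wbLa×1, wblA×1, wbla×1
wwbbllaa×WwBbLlAa grid (16·16=256): WwBbLlAa=16 WwBbLlaa=16 WwBbllAa=16 WwBbllaa=16 WwbbLlAa=16 WwbbLlaa=16 WwbbllAa=16 Wwbbllaa=16 wwBbLlAa=16 wwBbLlaa=16 wwBbllAa=16 wwBbllaa=16 wwbbLlAa=16 wwbbLlaa=16 wwbbllAa=16 wwbbllaa=16
W_ B_ ll aa hits 16/256; gcd=16; 16÷16/256÷16 = 1/16

P(W_ B_ ll aa) = 1/16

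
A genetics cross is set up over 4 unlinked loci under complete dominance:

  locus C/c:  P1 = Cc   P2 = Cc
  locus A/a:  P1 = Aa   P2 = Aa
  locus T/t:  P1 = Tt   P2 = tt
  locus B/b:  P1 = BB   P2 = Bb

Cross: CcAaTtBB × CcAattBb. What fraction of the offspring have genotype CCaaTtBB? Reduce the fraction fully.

P(CCaaTtBB) = 1/64

CcAaTtBB gametes: CATB×2, CAtB×2, CaTB×2, CatB×2, cATB×2, cAtB×2, caTB×2, catB×2
CcAattBb gametes: CAtB×2, CAtb×2, CatB×2, Catb×2, cAtB×2, cAtb×2, catB×2, catb×2
CcAaTtBB×CcAattBb grid (16·16=256): CCAATtBB=4 CCAATtBb=4 CCAAttBB=4 CCAAttBb=4 CCAaTtBB=8 CCAaTtBb=8 CCAattBB=8 CCAattBb=8 CCaaTtBB=4 CCaaTtBb=4 CCaattBB=4 CCaattBb=4 CcAATtBB=8 CcAATtBb=8 CcAAttBB=8 CcAAttBb=8 CcAaTtBB=16 CcAaTtBb=16 CcAattBB=16 CcAattBb=16 CcaaTtBB=8 CcaaTtBb=8 CcaattBB=8 CcaattBb=8 ccAATtBB=4 ccAATtBb=4 ccAAttBB=4 ccAAttBb=4 ccAaTtBB=8 ccAaTtBb=8 ccAattBB=8 ccAattBb=8 ccaaTtBB=4 ccaaTtBb=4 ccaattBB=4 ccaattBb=4
CCaaTtBB hits 4/256; gcd=4; 4÷4/256÷4 = 1/64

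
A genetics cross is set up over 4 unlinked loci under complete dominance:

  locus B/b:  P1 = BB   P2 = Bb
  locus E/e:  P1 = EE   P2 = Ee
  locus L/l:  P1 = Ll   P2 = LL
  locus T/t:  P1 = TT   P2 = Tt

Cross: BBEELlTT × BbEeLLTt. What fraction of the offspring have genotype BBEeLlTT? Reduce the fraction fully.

P(BBEeLlTT) = 1/16

BBEELlTT gametes: BELT×8, BElT×8
BbEeLLTt gametes: BELT×2, BELt×2, BeLT×2, BeLt×2, bELT×2, bELt×2, beLT×2, beLt×2
BBEELlTT×BbEeLLTt grid (16·16=256): BBEELLTT=16 BBEELLTt=16 BBEELlTT=16 BBEELlTt=16 BBEeLLTT=16 BBEeLLTt=16 BBEeLlTT=16 BBEeLlTt=16 BbEELLTT=16 BbEELLTt=16 BbEELlTT=16 BbEELlTt=16 BbEeLLTT=16 BbEeLLTt=16 BbEeLlTT=16 BbEeLlTt=16
BBEeLlTT hits 16/256; gcd=16; 16÷16/256÷16 = 1/16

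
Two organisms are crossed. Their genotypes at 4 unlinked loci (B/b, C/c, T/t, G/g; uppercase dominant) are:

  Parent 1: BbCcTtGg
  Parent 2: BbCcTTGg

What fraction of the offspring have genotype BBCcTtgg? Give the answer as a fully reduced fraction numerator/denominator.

BbCcTtGg gametes: BCTG×1, BCTg×1, BCtG×1, BCtg×1, BcTG×1, BcTg×1, BctG×1, Bctg×1, bCTG×1, bCTg×1, bCtG×1, bCtg×1, bcTG×1, bcTg×1, bctG×1, bctg×1
BbCcTTGg gametes: BCTG×2, BCTg×2, BcTG×2, BcTg×2, bCTG×2, bCTg×2, bcTG×2, bcTg×2
BbCcTtGg×BbCcTTGg grid (16·16=256): BBCCTTGG=2 BBCCTTGg=4 BBCCTTgg=2 BBCCTtGG=2 BBCCTtGg=4 BBCCTtgg=2 BBCcTTGG=4 BBCcTTGg=8 BBCcTTgg=4 BBCcTtGG=4 BBCcTtGg=8 BBCcTtgg=4 BBccTTGG=2 BBccTTGg=4 BBccTTgg=2 BBccTtGG=2 BBccTtGg=4 BBccTtgg=2 BbCCTTGG=4 BbCCTTGg=8 BbCCTTgg=4 BbCCTtGG=4 BbCCTtGg=8 BbCCTtgg=4 BbCcTTGG=8 BbCcTTGg=16 BbCcTTgg=8 BbCcTtGG=8 BbCcTtGg=16 BbCcTtgg=8 BbccTTGG=4 BbccTTGg=8 BbccTTgg=4 BbccTtGG=4 BbccTtGg=8 BbccTtgg=4 bbCCTTGG=2 bbCCTTGg=4 bbCCTTgg=2 bbCCTtGG=2 bbCCTtGg=4 bbCCTtgg=2 bbCcTTGG=4 bbCcTTGg=8 bbCcTTgg=4 bbCcTtGG=4 bbCcTtGg=8 bbCcTtgg=4 bbccTTGG=2 bbccTTGg=4 bbccTTgg=2 bbccTtGG=2 bbccTtGg=4 bbccTtgg=2
BBCcTtgg hits 4/256; gcd=4; 4÷4/256÷4 = 1/64

P(BBCcTtgg) = 1/64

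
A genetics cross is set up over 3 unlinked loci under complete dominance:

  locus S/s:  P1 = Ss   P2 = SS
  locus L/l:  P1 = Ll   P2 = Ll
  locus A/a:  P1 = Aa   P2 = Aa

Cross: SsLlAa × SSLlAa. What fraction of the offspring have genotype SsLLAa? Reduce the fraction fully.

SsLlAa gametes: SLA×1, SLa×1, SlA×1, Sla×1, sLA×1, sLa×1, slA×1, sla×1
SSLlAa gametes: SLA×2, SLa×2, SlA×2, Sla×2
SsLlAa×SSLlAa grid (8·8=64): SSLLAA=2 SSLLAa=4 SSLLaa=2 SSLlAA=4 SSLlAa=8 SSLlaa=4 SSllAA=2 SSllAa=4 SSllaa=2 SsLLAA=2 SsLLAa=4 SsLLaa=2 SsLlAA=4 SsLlAa=8 SsLlaa=4 SsllAA=2 SsllAa=4 Ssllaa=2
SsLLAa hits 4/64; gcd=4; 4÷4/64÷4 = 1/16

P(SsLLAa) = 1/16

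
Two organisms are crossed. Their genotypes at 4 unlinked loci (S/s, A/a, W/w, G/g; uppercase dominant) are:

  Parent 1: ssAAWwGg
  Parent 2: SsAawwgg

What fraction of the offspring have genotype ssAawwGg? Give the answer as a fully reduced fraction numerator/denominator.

P(ssAawwGg) = 1/16

ssAAWwGg gametes: sAWG×4, sAWg×4, sAwG×4, sAwg×4
SsAawwgg gametes: SAwg×4, Sawg×4, sAwg×4, sawg×4
ssAAWwGg×SsAawwgg grid (16·16=256): SsAAWwGg=16 SsAAWwgg=16 SsAAwwGg=16 SsAAwwgg=16 SsAaWwGg=16 SsAaWwgg=16 SsAawwGg=16 SsAawwgg=16 ssAAWwGg=16 ssAAWwgg=16 ssAAwwGg=16 ssAAwwgg=16 ssAaWwGg=16 ssAaWwgg=16 ssAawwGg=16 ssAawwgg=16
ssAawwGg hits 16/256; gcd=16; 16÷16/256÷16 = 1/16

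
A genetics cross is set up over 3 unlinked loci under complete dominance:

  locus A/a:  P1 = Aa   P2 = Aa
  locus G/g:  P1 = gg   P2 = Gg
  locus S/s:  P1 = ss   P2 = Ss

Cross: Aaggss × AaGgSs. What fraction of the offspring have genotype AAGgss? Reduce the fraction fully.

P(AAGgss) = 1/16

Aaggss gametes: Ags×4, ags×4
AaGgSs gametes: AGS×1, AGs×1, AgS×1, Ags×1, aGS×1, aGs×1, agS×1, ags×1
Aaggss×AaGgSs grid (8·8=64): AAGgSs=4 AAGgss=4 AAggSs=4 AAggss=4 AaGgSs=8 AaGgss=8 AaggSs=8 Aaggss=8 aaGgSs=4 aaGgss=4 aaggSs=4 aaggss=4
AAGgss hits 4/64; gcd=4; 4÷4/64÷4 = 1/16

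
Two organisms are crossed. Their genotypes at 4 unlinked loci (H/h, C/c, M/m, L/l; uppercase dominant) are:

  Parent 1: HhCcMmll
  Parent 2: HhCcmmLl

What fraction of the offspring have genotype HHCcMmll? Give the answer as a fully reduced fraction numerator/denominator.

HhCcMmll gametes: HCMl×2, HCml×2, HcMl×2, Hcml×2, hCMl×2, hCml×2, hcMl×2, hcml×2
HhCcmmLl gametes: HCmL×2, HCml×2, HcmL×2, Hcml×2, hCmL×2, hCml×2, hcmL×2, hcml×2
HhCcMmll×HhCcmmLl grid (16·16=256): HHCCMmLl=4 HHCCMmll=4 HHCCmmLl=4 HHCCmmll=4 HHCcMmLl=8 HHCcMmll=8 HHCcmmLl=8 HHCcmmll=8 HHccMmLl=4 HHccMmll=4 HHccmmLl=4 HHccmmll=4 HhCCMmLl=8 HhCCMmll=8 HhCCmmLl=8 HhCCmmll=8 HhCcMmLl=16 HhCcMmll=16 HhCcmmLl=16 HhCcmmll=16 HhccMmLl=8 HhccMmll=8 HhccmmLl=8 Hhccmmll=8 hhCCMmLl=4 hhCCMmll=4 hhCCmmLl=4 hhCCmmll=4 hhCcMmLl=8 hhCcMmll=8 hhCcmmLl=8 hhCcmmll=8 hhccMmLl=4 hhccMmll=4 hhccmmLl=4 hhccmmll=4
HHCcMmll hits 8/256; gcd=8; 8÷8/256÷8 = 1/32

P(HHCcMmll) = 1/32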